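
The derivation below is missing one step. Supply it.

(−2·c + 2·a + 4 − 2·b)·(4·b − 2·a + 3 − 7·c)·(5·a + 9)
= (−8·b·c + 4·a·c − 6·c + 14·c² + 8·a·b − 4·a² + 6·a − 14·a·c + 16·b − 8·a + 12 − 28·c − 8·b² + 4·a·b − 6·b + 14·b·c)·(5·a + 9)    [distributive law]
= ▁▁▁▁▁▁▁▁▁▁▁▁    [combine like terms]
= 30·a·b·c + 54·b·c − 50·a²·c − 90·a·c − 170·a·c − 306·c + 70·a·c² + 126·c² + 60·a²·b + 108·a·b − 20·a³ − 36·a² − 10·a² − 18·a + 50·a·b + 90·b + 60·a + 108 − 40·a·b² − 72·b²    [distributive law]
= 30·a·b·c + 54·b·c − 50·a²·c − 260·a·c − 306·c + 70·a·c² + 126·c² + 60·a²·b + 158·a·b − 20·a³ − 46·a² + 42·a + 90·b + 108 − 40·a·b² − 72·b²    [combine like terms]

Applying combine like terms to the line above:

(6·b·c − 10·a·c − 34·c + 14·c² + 12·a·b − 4·a² − 2·a + 10·b + 12 − 8·b²)·(5·a + 9)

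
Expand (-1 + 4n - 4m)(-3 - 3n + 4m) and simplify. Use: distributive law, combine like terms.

(-1 + 4n - 4m)(-3 - 3n + 4m)
= 3 + 3n - 4m - 12n - 12n^2 + 16mn + 12m + 12mn - 16m^2    [distributive law]
= 3 - 9n + 8m - 12n^2 + 28mn - 16m^2    [combine like terms]

3 - 9n + 8m - 12n^2 + 28mn - 16m^2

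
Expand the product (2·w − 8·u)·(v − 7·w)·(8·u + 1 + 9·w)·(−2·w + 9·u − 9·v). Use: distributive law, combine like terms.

−3254·u·v·w^2 − 4408·u^2·v·w + 504·u·v^2·w + 122·v·w^2 − 470·u·v·w − 18·v^2·w + 1098·v·w^3 − 162·v^2·w^2 − 1918·u·w^3 + 2632·u^2·w^2 + 28·w^3 − 238·u·w^2 + 252·w^4 − 576·u^3·v + 576·u^2·v^2 − 72·u^2·v + 72·u·v^2 + 4032·u^3·w + 504·u^2·w

(2·w − 8·u)·(v − 7·w)·(8·u + 1 + 9·w)·(−2·w + 9·u − 9·v)
= (2·v·w − 14·w^2 − 8·u·v + 56·u·w)·(8·u + 1 + 9·w)·(−2·w + 9·u − 9·v)    [distributive law]
= (16·u·v·w + 2·v·w + 18·v·w^2 − 112·u·w^2 − 14·w^2 − 126·w^3 − 64·u^2·v − 8·u·v − 72·u·v·w + 448·u^2·w + 56·u·w + 504·u·w^2)·(−2·w + 9·u − 9·v)    [distributive law]
= (−56·u·v·w + 2·v·w + 18·v·w^2 + 392·u·w^2 − 14·w^2 − 126·w^3 − 64·u^2·v − 8·u·v + 448·u^2·w + 56·u·w)·(−2·w + 9·u − 9·v)    [combine like terms]
= 112·u·v·w^2 − 504·u^2·v·w + 504·u·v^2·w − 4·v·w^2 + 18·u·v·w − 18·v^2·w − 36·v·w^3 + 162·u·v·w^2 − 162·v^2·w^2 − 784·u·w^3 + 3528·u^2·w^2 − 3528·u·v·w^2 + 28·w^3 − 126·u·w^2 + 126·v·w^2 + 252·w^4 − 1134·u·w^3 + 1134·v·w^3 + 128·u^2·v·w − 576·u^3·v + 576·u^2·v^2 + 16·u·v·w − 72·u^2·v + 72·u·v^2 − 896·u^2·w^2 + 4032·u^3·w − 4032·u^2·v·w − 112·u·w^2 + 504·u^2·w − 504·u·v·w    [distributive law]
= −3254·u·v·w^2 − 4408·u^2·v·w + 504·u·v^2·w + 122·v·w^2 − 470·u·v·w − 18·v^2·w + 1098·v·w^3 − 162·v^2·w^2 − 1918·u·w^3 + 2632·u^2·w^2 + 28·w^3 − 238·u·w^2 + 252·w^4 − 576·u^3·v + 576·u^2·v^2 − 72·u^2·v + 72·u·v^2 + 4032·u^3·w + 504·u^2·w    [combine like terms]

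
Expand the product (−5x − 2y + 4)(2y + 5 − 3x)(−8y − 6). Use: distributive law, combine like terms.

32xy² + 320xy + 222x − 120x²y − 90x² + 32y³ + 40y² − 148y − 120

(−5x − 2y + 4)(2y + 5 − 3x)(−8y − 6)
= (−10xy − 25x + 15x² − 4y² − 10y + 6xy + 8y + 20 − 12x)(−8y − 6)    [distributive law]
= (−4xy − 37x + 15x² − 4y² − 2y + 20)(−8y − 6)    [combine like terms]
= 32xy² + 24xy + 296xy + 222x − 120x²y − 90x² + 32y³ + 24y² + 16y² + 12y − 160y − 120    [distributive law]
= 32xy² + 320xy + 222x − 120x²y − 90x² + 32y³ + 40y² − 148y − 120    [combine like terms]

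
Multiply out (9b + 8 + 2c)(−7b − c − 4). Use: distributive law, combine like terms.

(9b + 8 + 2c)(−7b − c − 4)
= −63b² − 9bc − 36b − 56b − 8c − 32 − 14bc − 2c² − 8c    [distributive law]
= −63b² − 23bc − 92b − 16c − 32 − 2c²    [combine like terms]

−63b² − 23bc − 92b − 16c − 32 − 2c²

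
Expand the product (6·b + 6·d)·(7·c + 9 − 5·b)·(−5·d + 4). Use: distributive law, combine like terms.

(6·b + 6·d)·(7·c + 9 − 5·b)·(−5·d + 4)
= (42·b·c + 54·b − 30·b^2 + 42·c·d + 54·d − 30·b·d)·(−5·d + 4)    [distributive law]
= −210·b·c·d + 168·b·c − 270·b·d + 216·b + 150·b^2·d − 120·b^2 − 210·c·d^2 + 168·c·d − 270·d^2 + 216·d + 150·b·d^2 − 120·b·d    [distributive law]
= −210·b·c·d + 168·b·c − 390·b·d + 216·b + 150·b^2·d − 120·b^2 − 210·c·d^2 + 168·c·d − 270·d^2 + 216·d + 150·b·d^2    [combine like terms]

−210·b·c·d + 168·b·c − 390·b·d + 216·b + 150·b^2·d − 120·b^2 − 210·c·d^2 + 168·c·d − 270·d^2 + 216·d + 150·b·d^2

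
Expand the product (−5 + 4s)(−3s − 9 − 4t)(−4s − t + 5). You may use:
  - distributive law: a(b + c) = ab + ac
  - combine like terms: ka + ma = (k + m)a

24s^2 − 139st − 285s + 55t + 225 − 20t^2 + 48s^3 + 76s^2t + 16st^2

(−5 + 4s)(−3s − 9 − 4t)(−4s − t + 5)
= (15s + 45 + 20t − 12s^2 − 36s − 16st)(−4s − t + 5)    [distributive law]
= (−21s + 45 + 20t − 12s^2 − 16st)(−4s − t + 5)    [combine like terms]
= 84s^2 + 21st − 105s − 180s − 45t + 225 − 80st − 20t^2 + 100t + 48s^3 + 12s^2t − 60s^2 + 64s^2t + 16st^2 − 80st    [distributive law]
= 24s^2 − 139st − 285s + 55t + 225 − 20t^2 + 48s^3 + 76s^2t + 16st^2    [combine like terms]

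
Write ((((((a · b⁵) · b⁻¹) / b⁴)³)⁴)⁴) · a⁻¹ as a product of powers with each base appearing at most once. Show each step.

a⁴⁷

((((((a · b⁵) · b⁻¹) / b⁴)³)⁴)⁴) · a⁻¹
= (((((a · b⁵) · b⁻¹) / b⁴)³)¹⁶) · a⁻¹    [power of a power]
= ((((a · b⁵) · b⁻¹) / b⁴)⁴⁸) · a⁻¹    [power of a power]
= ((((a · b⁵) · b⁻¹)⁴⁸) / ((b⁴)⁴⁸)) · a⁻¹    [power of a quotient]
= ((((a · b⁵)⁴⁸) · ((b⁻¹)⁴⁸)) / ((b⁴)⁴⁸)) · a⁻¹    [power of a product]
= ((((a⁴⁸) · ((b⁵)⁴⁸)) · ((b⁻¹)⁴⁸)) / ((b⁴)⁴⁸)) · a⁻¹    [power of a product]
= (((a⁴⁸ · b²⁴⁰) · ((b⁻¹)⁴⁸)) / ((b⁴)⁴⁸)) · a⁻¹    [power of a power]
= (((a⁴⁸ · b²⁴⁰) · b⁻⁴⁸) / ((b⁴)⁴⁸)) · a⁻¹    [power of a power]
= (((a⁴⁸ · b²⁴⁰) · b⁻⁴⁸) / b¹⁹²) · a⁻¹    [power of a power]
= a⁴⁷    [quotient of powers; product of powers]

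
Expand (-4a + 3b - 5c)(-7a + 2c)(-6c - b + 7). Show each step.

-168a²c - 28a²b + 196a² - 162ac² + 99abc + 189ac + 21ab² - 147ab - 26bc² - 6b²c + 42bc + 60c³ - 70c²

(-4a + 3b - 5c)(-7a + 2c)(-6c - b + 7)
= (28a² - 8ac - 21ab + 6bc + 35ac - 10c²)(-6c - b + 7)    [distributive law]
= (28a² + 27ac - 21ab + 6bc - 10c²)(-6c - b + 7)    [combine like terms]
= -168a²c - 28a²b + 196a² - 162ac² - 27abc + 189ac + 126abc + 21ab² - 147ab - 36bc² - 6b²c + 42bc + 60c³ + 10bc² - 70c²    [distributive law]
= -168a²c - 28a²b + 196a² - 162ac² + 99abc + 189ac + 21ab² - 147ab - 26bc² - 6b²c + 42bc + 60c³ - 70c²    [combine like terms]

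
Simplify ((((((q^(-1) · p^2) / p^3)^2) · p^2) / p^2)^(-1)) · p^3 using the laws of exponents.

p^5q^2

((((((q^(-1) · p^2) / p^3)^2) · p^2) / p^2)^(-1)) · p^3
= ((((((q^(-1) · p^2) / p^3)^2) · p^2)^(-1)) / ((p^2)^(-1))) · p^3    [power of a quotient]
= ((((((q^(-1) · p^2) / p^3)^2)^(-1)) · ((p^2)^(-1))) / ((p^2)^(-1))) · p^3    [power of a product]
= (((((q^(-1) · p^2) / p^3)^(-2)) · ((p^2)^(-1))) / ((p^2)^(-1))) · p^3    [power of a power]
= (((((q^(-1) · p^2)^(-2)) / ((p^3)^(-2))) · ((p^2)^(-1))) / ((p^2)^(-1))) · p^3    [power of a quotient]
= ((((((q^(-1))^(-2)) · ((p^2)^(-2))) / ((p^3)^(-2))) · ((p^2)^(-1))) / ((p^2)^(-1))) · p^3    [power of a product]
= ((((q^2 · ((p^2)^(-2))) / ((p^3)^(-2))) · ((p^2)^(-1))) / ((p^2)^(-1))) · p^3    [power of a power]
= ((((q^2 · p^(-4)) / ((p^3)^(-2))) · ((p^2)^(-1))) / ((p^2)^(-1))) · p^3    [power of a power]
= ((((q^2 · p^(-4)) / p^(-6)) · ((p^2)^(-1))) / ((p^2)^(-1))) · p^3    [power of a power]
= ((((q^2 · p^(-4)) / p^(-6)) · p^(-2)) / ((p^2)^(-1))) · p^3    [power of a power]
= ((((q^2 · p^(-4)) / p^(-6)) · p^(-2)) / p^(-2)) · p^3    [power of a power]
= p^5q^2    [quotient of powers; product of powers]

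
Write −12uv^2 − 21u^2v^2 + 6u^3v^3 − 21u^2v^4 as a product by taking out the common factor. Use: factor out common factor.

3uv^2(−4 − 7u + 2u^2v − 7uv^2)

−12uv^2 − 21u^2v^2 + 6u^3v^3 − 21u^2v^4
= 3(−4uv^2 − 7u^2v^2 + 2u^3v^3 − 7u^2v^4)    [factor out 3]
= 3uv^2(−4 − 7u + 2u^2v − 7uv^2)    [factor out uv^2]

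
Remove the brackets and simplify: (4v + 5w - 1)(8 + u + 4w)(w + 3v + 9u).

140vw + 96v² + 285uv + 163uvw + 12uv² + 36u²v + 76vw² + 48v²w + 36w² + 323uw + 185uw² + 45u²w + 20w³ - 8w - 24v - 72u - 9u²

(4v + 5w - 1)(8 + u + 4w)(w + 3v + 9u)
= (32v + 4uv + 16vw + 40w + 5uw + 20w² - 8 - u - 4w)(w + 3v + 9u)    [distributive law]
= (32v + 4uv + 16vw + 36w + 5uw + 20w² - 8 - u)(w + 3v + 9u)    [combine like terms]
= 32vw + 96v² + 288uv + 4uvw + 12uv² + 36u²v + 16vw² + 48v²w + 144uvw + 36w² + 108vw + 324uw + 5uw² + 15uvw + 45u²w + 20w³ + 60vw² + 180uw² - 8w - 24v - 72u - uw - 3uv - 9u²    [distributive law]
= 140vw + 96v² + 285uv + 163uvw + 12uv² + 36u²v + 76vw² + 48v²w + 36w² + 323uw + 185uw² + 45u²w + 20w³ - 8w - 24v - 72u - 9u²    [combine like terms]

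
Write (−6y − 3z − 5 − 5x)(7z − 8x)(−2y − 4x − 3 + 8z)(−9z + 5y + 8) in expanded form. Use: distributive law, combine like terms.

−2226y²z² + 420y³z + 1652y²z − 5186xyz² + 3734xy²z + 9073xyz − 5201yz² + 2093yz + 1806yz³ − 480xy³ − 1888xy² + 4268x²yz − 1360x²y² − 3576x²y − 2392xy + 36xz³ − 4469xz² + 609z³ − 2681z² + 1512z⁴ − 3276x²z² + 5432x²z + 5024xz + 840z − 2240x² − 960x + 1440x³z − 800x³y − 1280x³

(−6y − 3z − 5 − 5x)(7z − 8x)(−2y − 4x − 3 + 8z)(−9z + 5y + 8)
= (−42yz + 48xy − 21z² + 24xz − 35z + 40x − 35xz + 40x²)(−2y − 4x − 3 + 8z)(−9z + 5y + 8)    [distributive law]
= (−42yz + 48xy − 21z² − 11xz − 35z + 40x + 40x²)(−2y − 4x − 3 + 8z)(−9z + 5y + 8)    [combine like terms]
= (84y²z + 168xyz + 126yz − 336yz² − 96xy² − 192x²y − 144xy + 384xyz + 42yz² + 84xz² + 63z² − 168z³ + 22xyz + 44x²z + 33xz − 88xz² + 70yz + 140xz + 105z − 280z² − 80xy − 160x² − 120x + 320xz − 80x²y − 160x³ − 120x² + 320x²z)(−9z + 5y + 8)    [distributive law]
= (84y²z + 574xyz + 196yz − 294yz² − 96xy² − 272x²y − 224xy − 4xz² − 217z² − 168z³ + 364x²z + 493xz + 105z − 280x² − 120x − 160x³)(−9z + 5y + 8)    [combine like terms]
= −756y²z² + 420y³z + 672y²z − 5166xyz² + 2870xy²z + 4592xyz − 1764yz² + 980y²z + 1568yz + 2646yz³ − 1470y²z² − 2352yz² + 864xy²z − 480xy³ − 768xy² + 2448x²yz − 1360x²y² − 2176x²y + 2016xyz − 1120xy² − 1792xy + 36xz³ − 20xyz² − 32xz² + 1953z³ − 1085yz² − 1736z² + 1512z⁴ − 840yz³ − 1344z³ − 3276x²z² + 1820x²yz + 2912x²z − 4437xz² + 2465xyz + 3944xz − 945z² + 525yz + 840z + 2520x²z − 1400x²y − 2240x² + 1080xz − 600xy − 960x + 1440x³z − 800x³y − 1280x³    [distributive law]
= −2226y²z² + 420y³z + 1652y²z − 5186xyz² + 3734xy²z + 9073xyz − 5201yz² + 2093yz + 1806yz³ − 480xy³ − 1888xy² + 4268x²yz − 1360x²y² − 3576x²y − 2392xy + 36xz³ − 4469xz² + 609z³ − 2681z² + 1512z⁴ − 3276x²z² + 5432x²z + 5024xz + 840z − 2240x² − 960x + 1440x³z − 800x³y − 1280x³    [combine like terms]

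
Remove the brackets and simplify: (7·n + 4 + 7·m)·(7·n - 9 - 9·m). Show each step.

49·n^2 - 35·n - 14·m·n - 36 - 99·m - 63·m^2

(7·n + 4 + 7·m)·(7·n - 9 - 9·m)
= 49·n^2 - 63·n - 63·m·n + 28·n - 36 - 36·m + 49·m·n - 63·m - 63·m^2    [distributive law]
= 49·n^2 - 35·n - 14·m·n - 36 - 99·m - 63·m^2    [combine like terms]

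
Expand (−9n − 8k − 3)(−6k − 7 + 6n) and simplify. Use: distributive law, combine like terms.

(−9n − 8k − 3)(−6k − 7 + 6n)
= 54kn + 63n − 54n^2 + 48k^2 + 56k − 48kn + 18k + 21 − 18n    [distributive law]
= 6kn + 45n − 54n^2 + 48k^2 + 74k + 21    [combine like terms]

6kn + 45n − 54n^2 + 48k^2 + 74k + 21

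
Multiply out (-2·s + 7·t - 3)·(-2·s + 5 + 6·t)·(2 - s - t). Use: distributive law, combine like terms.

12·s² - 4·s³ + 22·s²·t + 7·s - 65·s·t - 16·s·t² + 49·t + 67·t² - 42·t³ - 30

(-2·s + 7·t - 3)·(-2·s + 5 + 6·t)·(2 - s - t)
= (4·s² - 10·s - 12·s·t - 14·s·t + 35·t + 42·t² + 6·s - 15 - 18·t)·(2 - s - t)    [distributive law]
= (4·s² - 4·s - 26·s·t + 17·t + 42·t² - 15)·(2 - s - t)    [combine like terms]
= 8·s² - 4·s³ - 4·s²·t - 8·s + 4·s² + 4·s·t - 52·s·t + 26·s²·t + 26·s·t² + 34·t - 17·s·t - 17·t² + 84·t² - 42·s·t² - 42·t³ - 30 + 15·s + 15·t    [distributive law]
= 12·s² - 4·s³ + 22·s²·t + 7·s - 65·s·t - 16·s·t² + 49·t + 67·t² - 42·t³ - 30    [combine like terms]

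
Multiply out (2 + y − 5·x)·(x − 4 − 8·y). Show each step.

(2 + y − 5·x)·(x − 4 − 8·y)
= 2·x − 8 − 16·y + x·y − 4·y − 8·y^2 − 5·x^2 + 20·x + 40·x·y    [distributive law]
= 22·x − 8 − 20·y + 41·x·y − 8·y^2 − 5·x^2    [combine like terms]

22·x − 8 − 20·y + 41·x·y − 8·y^2 − 5·x^2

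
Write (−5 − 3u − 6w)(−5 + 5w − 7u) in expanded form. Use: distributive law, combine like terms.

25 + 5w + 50u + 27uw + 21u^2 − 30w^2

(−5 − 3u − 6w)(−5 + 5w − 7u)
= 25 − 25w + 35u + 15u − 15uw + 21u^2 + 30w − 30w^2 + 42uw    [distributive law]
= 25 + 5w + 50u + 27uw + 21u^2 − 30w^2    [combine like terms]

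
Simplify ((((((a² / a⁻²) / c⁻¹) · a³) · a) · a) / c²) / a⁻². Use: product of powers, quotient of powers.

a¹¹·c⁻¹

((((((a² / a⁻²) / c⁻¹) · a³) · a) · a) / c²) / a⁻²
= (((((a⁴ / c⁻¹) · a³) · a) · a) / c²) / a⁻²    [quotient of powers]
= a¹¹·c⁻¹    [quotient of powers; product of powers]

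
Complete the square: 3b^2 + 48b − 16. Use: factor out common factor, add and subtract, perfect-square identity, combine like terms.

3(b + 8)^2 − 208

3b^2 + 48b − 16
= 3(b^2 + 16b) − 16    [factor out 3 from the b-terms]
= 3(b^2 + 16b + 64 − 64) − 16    [add and subtract 64 inside the bracket]
= 3(b + 8)^2 − 192 − 16    [perfect-square identity]
= 3(b + 8)^2 − 208    [combine constants]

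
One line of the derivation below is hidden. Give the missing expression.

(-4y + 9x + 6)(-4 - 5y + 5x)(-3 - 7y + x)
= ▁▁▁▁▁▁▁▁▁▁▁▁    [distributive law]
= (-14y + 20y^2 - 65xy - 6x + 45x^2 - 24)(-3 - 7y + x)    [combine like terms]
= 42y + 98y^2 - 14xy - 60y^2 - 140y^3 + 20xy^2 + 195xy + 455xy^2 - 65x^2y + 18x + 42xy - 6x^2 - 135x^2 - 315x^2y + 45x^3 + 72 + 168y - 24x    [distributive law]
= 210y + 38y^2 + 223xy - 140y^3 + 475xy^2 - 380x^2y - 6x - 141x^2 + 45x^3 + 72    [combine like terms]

Applying distributive law to the line above:

(16y + 20y^2 - 20xy - 36x - 45xy + 45x^2 - 24 - 30y + 30x)(-3 - 7y + x)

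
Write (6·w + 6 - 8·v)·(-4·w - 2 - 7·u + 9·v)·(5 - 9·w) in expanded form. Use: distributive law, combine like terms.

204·w^2 + 216·w^3 - 72·w + 168·u·w + 378·u·w^2 - 200·v·w - 774·v·w^2 - 60 - 210·u + 350·v + 280·u·v - 504·u·v·w - 360·v^2 + 648·v^2·w

(6·w + 6 - 8·v)·(-4·w - 2 - 7·u + 9·v)·(5 - 9·w)
= (-24·w^2 - 12·w - 42·u·w + 54·v·w - 24·w - 12 - 42·u + 54·v + 32·v·w + 16·v + 56·u·v - 72·v^2)·(5 - 9·w)    [distributive law]
= (-24·w^2 - 36·w - 42·u·w + 86·v·w - 12 - 42·u + 70·v + 56·u·v - 72·v^2)·(5 - 9·w)    [combine like terms]
= -120·w^2 + 216·w^3 - 180·w + 324·w^2 - 210·u·w + 378·u·w^2 + 430·v·w - 774·v·w^2 - 60 + 108·w - 210·u + 378·u·w + 350·v - 630·v·w + 280·u·v - 504·u·v·w - 360·v^2 + 648·v^2·w    [distributive law]
= 204·w^2 + 216·w^3 - 72·w + 168·u·w + 378·u·w^2 - 200·v·w - 774·v·w^2 - 60 - 210·u + 350·v + 280·u·v - 504·u·v·w - 360·v^2 + 648·v^2·w    [combine like terms]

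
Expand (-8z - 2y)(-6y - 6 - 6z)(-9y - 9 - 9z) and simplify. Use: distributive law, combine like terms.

-648y²z - 1080yz - 972yz² - 432z - 864z² - 432z³ - 108y³ - 216y² - 108y

(-8z - 2y)(-6y - 6 - 6z)(-9y - 9 - 9z)
= (48yz + 48z + 48z² + 12y² + 12y + 12yz)(-9y - 9 - 9z)    [distributive law]
= (60yz + 48z + 48z² + 12y² + 12y)(-9y - 9 - 9z)    [combine like terms]
= -540y²z - 540yz - 540yz² - 432yz - 432z - 432z² - 432yz² - 432z² - 432z³ - 108y³ - 108y² - 108y²z - 108y² - 108y - 108yz    [distributive law]
= -648y²z - 1080yz - 972yz² - 432z - 864z² - 432z³ - 108y³ - 216y² - 108y    [combine like terms]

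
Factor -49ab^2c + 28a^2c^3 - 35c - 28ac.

-49ab^2c + 28a^2c^3 - 35c - 28ac
= 7(-7ab^2c + 4a^2c^3 - 5c - 4ac)    [factor out 7]
= 7c(-7ab^2 + 4a^2c^2 - 5 - 4a)    [factor out c]

7c(-7ab^2 + 4a^2c^2 - 5 - 4a)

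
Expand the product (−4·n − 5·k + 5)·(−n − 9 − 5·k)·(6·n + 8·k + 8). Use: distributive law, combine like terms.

24·n^3 + 182·k·n^2 + 218·n^2 + 568·k·n − 22·n + 350·k^2·n + 360·k^2 − 200·k + 200·k^3 − 360

(−4·n − 5·k + 5)·(−n − 9 − 5·k)·(6·n + 8·k + 8)
= (4·n^2 + 36·n + 20·k·n + 5·k·n + 45·k + 25·k^2 − 5·n − 45 − 25·k)·(6·n + 8·k + 8)    [distributive law]
= (4·n^2 + 31·n + 25·k·n + 20·k + 25·k^2 − 45)·(6·n + 8·k + 8)    [combine like terms]
= 24·n^3 + 32·k·n^2 + 32·n^2 + 186·n^2 + 248·k·n + 248·n + 150·k·n^2 + 200·k^2·n + 200·k·n + 120·k·n + 160·k^2 + 160·k + 150·k^2·n + 200·k^3 + 200·k^2 − 270·n − 360·k − 360    [distributive law]
= 24·n^3 + 182·k·n^2 + 218·n^2 + 568·k·n − 22·n + 350·k^2·n + 360·k^2 − 200·k + 200·k^3 − 360    [combine like terms]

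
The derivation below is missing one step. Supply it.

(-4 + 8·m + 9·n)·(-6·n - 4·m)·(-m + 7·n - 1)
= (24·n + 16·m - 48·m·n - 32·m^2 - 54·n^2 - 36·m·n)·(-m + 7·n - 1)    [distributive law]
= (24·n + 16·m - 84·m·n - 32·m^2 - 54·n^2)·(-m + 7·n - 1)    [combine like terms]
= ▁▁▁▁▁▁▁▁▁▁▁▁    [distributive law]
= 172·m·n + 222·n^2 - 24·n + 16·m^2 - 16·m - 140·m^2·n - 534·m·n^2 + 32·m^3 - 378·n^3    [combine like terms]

By distributive law:

-24·m·n + 168·n^2 - 24·n - 16·m^2 + 112·m·n - 16·m + 84·m^2·n - 588·m·n^2 + 84·m·n + 32·m^3 - 224·m^2·n + 32·m^2 + 54·m·n^2 - 378·n^3 + 54·n^2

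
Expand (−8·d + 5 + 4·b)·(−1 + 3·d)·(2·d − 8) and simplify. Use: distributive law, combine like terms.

238·d^2 − 194·d − 48·d^3 + 40 − 104·b·d + 32·b + 24·b·d^2

(−8·d + 5 + 4·b)·(−1 + 3·d)·(2·d − 8)
= (8·d − 24·d^2 − 5 + 15·d − 4·b + 12·b·d)·(2·d − 8)    [distributive law]
= (23·d − 24·d^2 − 5 − 4·b + 12·b·d)·(2·d − 8)    [combine like terms]
= 46·d^2 − 184·d − 48·d^3 + 192·d^2 − 10·d + 40 − 8·b·d + 32·b + 24·b·d^2 − 96·b·d    [distributive law]
= 238·d^2 − 194·d − 48·d^3 + 40 − 104·b·d + 32·b + 24·b·d^2    [combine like terms]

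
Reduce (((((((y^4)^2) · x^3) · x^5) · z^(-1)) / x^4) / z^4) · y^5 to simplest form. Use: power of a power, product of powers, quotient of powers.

x^4·y^13·z^(-5)

(((((((y^4)^2) · x^3) · x^5) · z^(-1)) / x^4) / z^4) · y^5
= (((((y^8 · x^3) · x^5) · z^(-1)) / x^4) / z^4) · y^5    [power of a power]
= x^4·y^13·z^(-5)    [quotient of powers; product of powers]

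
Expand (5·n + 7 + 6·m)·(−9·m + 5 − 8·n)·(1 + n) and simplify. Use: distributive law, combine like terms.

−126·m·n − 93·m·n² + 4·n − 71·n² − 40·n³ − 33·m + 35 − 54·m² − 54·m²·n

(5·n + 7 + 6·m)·(−9·m + 5 − 8·n)·(1 + n)
= (−45·m·n + 25·n − 40·n² − 63·m + 35 − 56·n − 54·m² + 30·m − 48·m·n)·(1 + n)    [distributive law]
= (−93·m·n − 31·n − 40·n² − 33·m + 35 − 54·m²)·(1 + n)    [combine like terms]
= −93·m·n − 93·m·n² − 31·n − 31·n² − 40·n² − 40·n³ − 33·m − 33·m·n + 35 + 35·n − 54·m² − 54·m²·n    [distributive law]
= −126·m·n − 93·m·n² + 4·n − 71·n² − 40·n³ − 33·m + 35 − 54·m² − 54·m²·n    [combine like terms]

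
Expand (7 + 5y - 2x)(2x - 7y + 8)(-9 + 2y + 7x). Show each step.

(7 + 5y - 2x)(2x - 7y + 8)(-9 + 2y + 7x)
= (14x - 49y + 56 + 10xy - 35y^2 + 40y - 4x^2 + 14xy - 16x)(-9 + 2y + 7x)    [distributive law]
= (-2x - 9y + 56 + 24xy - 35y^2 - 4x^2)(-9 + 2y + 7x)    [combine like terms]
= 18x - 4xy - 14x^2 + 81y - 18y^2 - 63xy - 504 + 112y + 392x - 216xy + 48xy^2 + 168x^2y + 315y^2 - 70y^3 - 245xy^2 + 36x^2 - 8x^2y - 28x^3    [distributive law]
= 410x - 283xy + 22x^2 + 193y + 297y^2 - 504 - 197xy^2 + 160x^2y - 70y^3 - 28x^3    [combine like terms]

410x - 283xy + 22x^2 + 193y + 297y^2 - 504 - 197xy^2 + 160x^2y - 70y^3 - 28x^3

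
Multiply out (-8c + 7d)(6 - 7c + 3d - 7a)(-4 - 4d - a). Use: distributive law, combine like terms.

192c + 484cd - 176ac - 224c^2 - 224c^2d - 56ac^2 + 292cd^2 - 151acd - 56a^2c - 168d - 252d^2 + 154ad - 84d^3 + 175ad^2 + 49a^2d

(-8c + 7d)(6 - 7c + 3d - 7a)(-4 - 4d - a)
= (-48c + 56c^2 - 24cd + 56ac + 42d - 49cd + 21d^2 - 49ad)(-4 - 4d - a)    [distributive law]
= (-48c + 56c^2 - 73cd + 56ac + 42d + 21d^2 - 49ad)(-4 - 4d - a)    [combine like terms]
= 192c + 192cd + 48ac - 224c^2 - 224c^2d - 56ac^2 + 292cd + 292cd^2 + 73acd - 224ac - 224acd - 56a^2c - 168d - 168d^2 - 42ad - 84d^2 - 84d^3 - 21ad^2 + 196ad + 196ad^2 + 49a^2d    [distributive law]
= 192c + 484cd - 176ac - 224c^2 - 224c^2d - 56ac^2 + 292cd^2 - 151acd - 56a^2c - 168d - 252d^2 + 154ad - 84d^3 + 175ad^2 + 49a^2d    [combine like terms]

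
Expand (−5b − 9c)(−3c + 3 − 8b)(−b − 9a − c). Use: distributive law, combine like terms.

−127b^2c − 783abc − 114bc^2 + 15b^2 + 135ab + 42bc − 40b^3 − 360ab^2 − 243ac^2 − 27c^3 + 243ac + 27c^2

(−5b − 9c)(−3c + 3 − 8b)(−b − 9a − c)
= (15bc − 15b + 40b^2 + 27c^2 − 27c + 72bc)(−b − 9a − c)    [distributive law]
= (87bc − 15b + 40b^2 + 27c^2 − 27c)(−b − 9a − c)    [combine like terms]
= −87b^2c − 783abc − 87bc^2 + 15b^2 + 135ab + 15bc − 40b^3 − 360ab^2 − 40b^2c − 27bc^2 − 243ac^2 − 27c^3 + 27bc + 243ac + 27c^2    [distributive law]
= −127b^2c − 783abc − 114bc^2 + 15b^2 + 135ab + 42bc − 40b^3 − 360ab^2 − 243ac^2 − 27c^3 + 243ac + 27c^2    [combine like terms]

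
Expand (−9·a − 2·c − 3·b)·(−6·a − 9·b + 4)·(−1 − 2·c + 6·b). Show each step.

(−9·a − 2·c − 3·b)·(−6·a − 9·b + 4)·(−1 − 2·c + 6·b)
= (54·a^2 + 81·a·b − 36·a + 12·a·c + 18·b·c − 8·c + 18·a·b + 27·b^2 − 12·b)·(−1 − 2·c + 6·b)    [distributive law]
= (54·a^2 + 99·a·b − 36·a + 12·a·c + 18·b·c − 8·c + 27·b^2 − 12·b)·(−1 − 2·c + 6·b)    [combine like terms]
= −54·a^2 − 108·a^2·c + 324·a^2·b − 99·a·b − 198·a·b·c + 594·a·b^2 + 36·a + 72·a·c − 216·a·b − 12·a·c − 24·a·c^2 + 72·a·b·c − 18·b·c − 36·b·c^2 + 108·b^2·c + 8·c + 16·c^2 − 48·b·c − 27·b^2 − 54·b^2·c + 162·b^3 + 12·b + 24·b·c − 72·b^2    [distributive law]
= −54·a^2 − 108·a^2·c + 324·a^2·b − 315·a·b − 126·a·b·c + 594·a·b^2 + 36·a + 60·a·c − 24·a·c^2 − 42·b·c − 36·b·c^2 + 54·b^2·c + 8·c + 16·c^2 − 99·b^2 + 162·b^3 + 12·b    [combine like terms]

−54·a^2 − 108·a^2·c + 324·a^2·b − 315·a·b − 126·a·b·c + 594·a·b^2 + 36·a + 60·a·c − 24·a·c^2 − 42·b·c − 36·b·c^2 + 54·b^2·c + 8·c + 16·c^2 − 99·b^2 + 162·b^3 + 12·b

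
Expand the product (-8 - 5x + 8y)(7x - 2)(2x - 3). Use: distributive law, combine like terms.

(-8 - 5x + 8y)(7x - 2)(2x - 3)
= (-56x + 16 - 35x² + 10x + 56xy - 16y)(2x - 3)    [distributive law]
= (-46x + 16 - 35x² + 56xy - 16y)(2x - 3)    [combine like terms]
= -92x² + 138x + 32x - 48 - 70x³ + 105x² + 112x²y - 168xy - 32xy + 48y    [distributive law]
= 13x² + 170x - 48 - 70x³ + 112x²y - 200xy + 48y    [combine like terms]

13x² + 170x - 48 - 70x³ + 112x²y - 200xy + 48y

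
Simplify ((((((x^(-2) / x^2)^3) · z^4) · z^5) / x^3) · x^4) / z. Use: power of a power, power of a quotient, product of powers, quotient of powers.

x^(-11)z^8

((((((x^(-2) / x^2)^3) · z^4) · z^5) / x^3) · x^4) / z
= (((((((x^(-2))^3) / ((x^2)^3)) · z^4) · z^5) / x^3) · x^4) / z    [power of a quotient]
= (((((x^(-6) / ((x^2)^3)) · z^4) · z^5) / x^3) · x^4) / z    [power of a power]
= (((((x^(-6) / x^6) · z^4) · z^5) / x^3) · x^4) / z    [power of a power]
= ((((x^(-12) · z^4) · z^5) / x^3) · x^4) / z    [quotient of powers]
= x^(-11)z^8    [quotient of powers; product of powers]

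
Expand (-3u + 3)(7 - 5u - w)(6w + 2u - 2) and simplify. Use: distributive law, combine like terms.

-228uw - 102u^2 + 114u + 96u^2w + 30u^3 + 18uw^2 + 132w - 42 - 18w^2

(-3u + 3)(7 - 5u - w)(6w + 2u - 2)
= (-21u + 15u^2 + 3uw + 21 - 15u - 3w)(6w + 2u - 2)    [distributive law]
= (-36u + 15u^2 + 3uw + 21 - 3w)(6w + 2u - 2)    [combine like terms]
= -216uw - 72u^2 + 72u + 90u^2w + 30u^3 - 30u^2 + 18uw^2 + 6u^2w - 6uw + 126w + 42u - 42 - 18w^2 - 6uw + 6w    [distributive law]
= -228uw - 102u^2 + 114u + 96u^2w + 30u^3 + 18uw^2 + 132w - 42 - 18w^2    [combine like terms]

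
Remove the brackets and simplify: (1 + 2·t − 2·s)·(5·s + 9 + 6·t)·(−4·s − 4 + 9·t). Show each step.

92·s^2 + 16·s − 205·s·t − 36 − 15·t + 168·t^2 − 82·s^2·t − 66·s·t^2 + 108·t^3 + 40·s^3

(1 + 2·t − 2·s)·(5·s + 9 + 6·t)·(−4·s − 4 + 9·t)
= (5·s + 9 + 6·t + 10·s·t + 18·t + 12·t^2 − 10·s^2 − 18·s − 12·s·t)·(−4·s − 4 + 9·t)    [distributive law]
= (−13·s + 9 + 24·t − 2·s·t + 12·t^2 − 10·s^2)·(−4·s − 4 + 9·t)    [combine like terms]
= 52·s^2 + 52·s − 117·s·t − 36·s − 36 + 81·t − 96·s·t − 96·t + 216·t^2 + 8·s^2·t + 8·s·t − 18·s·t^2 − 48·s·t^2 − 48·t^2 + 108·t^3 + 40·s^3 + 40·s^2 − 90·s^2·t    [distributive law]
= 92·s^2 + 16·s − 205·s·t − 36 − 15·t + 168·t^2 − 82·s^2·t − 66·s·t^2 + 108·t^3 + 40·s^3    [combine like terms]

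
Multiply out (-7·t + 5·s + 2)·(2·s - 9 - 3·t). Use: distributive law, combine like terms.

(-7·t + 5·s + 2)·(2·s - 9 - 3·t)
= -14·s·t + 63·t + 21·t² + 10·s² - 45·s - 15·s·t + 4·s - 18 - 6·t    [distributive law]
= -29·s·t + 57·t + 21·t² + 10·s² - 41·s - 18    [combine like terms]

-29·s·t + 57·t + 21·t² + 10·s² - 41·s - 18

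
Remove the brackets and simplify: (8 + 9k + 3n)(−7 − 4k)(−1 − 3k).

56 + 263k + 321k^2 + 108k^3 + 21n + 75kn + 36k^2n

(8 + 9k + 3n)(−7 − 4k)(−1 − 3k)
= (−56 − 32k − 63k − 36k^2 − 21n − 12kn)(−1 − 3k)    [distributive law]
= (−56 − 95k − 36k^2 − 21n − 12kn)(−1 − 3k)    [combine like terms]
= 56 + 168k + 95k + 285k^2 + 36k^2 + 108k^3 + 21n + 63kn + 12kn + 36k^2n    [distributive law]
= 56 + 263k + 321k^2 + 108k^3 + 21n + 75kn + 36k^2n    [combine like terms]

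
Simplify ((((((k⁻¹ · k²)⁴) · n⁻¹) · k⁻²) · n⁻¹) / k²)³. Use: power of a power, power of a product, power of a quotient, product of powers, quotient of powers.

n⁻⁶

((((((k⁻¹ · k²)⁴) · n⁻¹) · k⁻²) · n⁻¹) / k²)³
= ((((((k⁻¹ · k²)⁴) · n⁻¹) · k⁻²) · n⁻¹)³) / ((k²)³)    [power of a quotient]
= ((((((k⁻¹ · k²)⁴) · n⁻¹) · k⁻²)³) · ((n⁻¹)³)) / ((k²)³)    [power of a product]
= ((((((k⁻¹ · k²)⁴) · n⁻¹)³) · ((k⁻²)³)) · ((n⁻¹)³)) / ((k²)³)    [power of a product]
= ((((((k⁻¹ · k²)⁴)³) · ((n⁻¹)³)) · ((k⁻²)³)) · ((n⁻¹)³)) / ((k²)³)    [power of a product]
= (((((k⁻¹ · k²)¹²) · ((n⁻¹)³)) · ((k⁻²)³)) · ((n⁻¹)³)) / ((k²)³)    [power of a power]
= ((((((k⁻¹)¹²) · ((k²)¹²)) · ((n⁻¹)³)) · ((k⁻²)³)) · ((n⁻¹)³)) / ((k²)³)    [power of a product]
= ((((k⁻¹² · ((k²)¹²)) · ((n⁻¹)³)) · ((k⁻²)³)) · ((n⁻¹)³)) / ((k²)³)    [power of a power]
= ((((k⁻¹² · k²⁴) · ((n⁻¹)³)) · ((k⁻²)³)) · ((n⁻¹)³)) / ((k²)³)    [power of a power]
= (((k¹² · ((n⁻¹)³)) · ((k⁻²)³)) · ((n⁻¹)³)) / ((k²)³)    [product of powers]
= (((k¹² · n⁻³) · ((k⁻²)³)) · ((n⁻¹)³)) / ((k²)³)    [power of a power]
= (((k¹² · n⁻³) · k⁻⁶) · ((n⁻¹)³)) / ((k²)³)    [power of a power]
= (((k¹² · n⁻³) · k⁻⁶) · n⁻³) / ((k²)³)    [power of a power]
= (((k¹² · n⁻³) · k⁻⁶) · n⁻³) / k⁶    [power of a power]
= n⁻⁶    [quotient of powers; product of powers]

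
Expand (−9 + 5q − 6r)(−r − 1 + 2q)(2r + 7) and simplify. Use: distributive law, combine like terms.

(−9 + 5q − 6r)(−r − 1 + 2q)(2r + 7)
= (9r + 9 − 18q − 5qr − 5q + 10q^2 + 6r^2 + 6r − 12qr)(2r + 7)    [distributive law]
= (15r + 9 − 23q − 17qr + 10q^2 + 6r^2)(2r + 7)    [combine like terms]
= 30r^2 + 105r + 18r + 63 − 46qr − 161q − 34qr^2 − 119qr + 20q^2r + 70q^2 + 12r^3 + 42r^2    [distributive law]
= 72r^2 + 123r + 63 − 165qr − 161q − 34qr^2 + 20q^2r + 70q^2 + 12r^3    [combine like terms]

72r^2 + 123r + 63 − 165qr − 161q − 34qr^2 + 20q^2r + 70q^2 + 12r^3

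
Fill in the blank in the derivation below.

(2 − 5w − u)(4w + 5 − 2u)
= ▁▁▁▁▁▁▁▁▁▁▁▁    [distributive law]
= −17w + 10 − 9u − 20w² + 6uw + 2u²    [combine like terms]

After distributive law, the bracketed line is:

8w + 10 − 4u − 20w² − 25w + 10uw − 4uw − 5u + 2u²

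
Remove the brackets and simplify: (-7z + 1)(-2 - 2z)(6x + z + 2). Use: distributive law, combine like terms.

(-7z + 1)(-2 - 2z)(6x + z + 2)
= (14z + 14z² - 2 - 2z)(6x + z + 2)    [distributive law]
= (12z + 14z² - 2)(6x + z + 2)    [combine like terms]
= 72xz + 12z² + 24z + 84xz² + 14z³ + 28z² - 12x - 2z - 4    [distributive law]
= 72xz + 40z² + 22z + 84xz² + 14z³ - 12x - 4    [combine like terms]

72xz + 40z² + 22z + 84xz² + 14z³ - 12x - 4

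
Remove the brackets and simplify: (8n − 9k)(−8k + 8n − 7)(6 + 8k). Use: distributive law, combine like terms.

(8n − 9k)(−8k + 8n − 7)(6 + 8k)
= (−64kn + 64n^2 − 56n + 72k^2 − 72kn + 63k)(6 + 8k)    [distributive law]
= (−136kn + 64n^2 − 56n + 72k^2 + 63k)(6 + 8k)    [combine like terms]
= −816kn − 1088k^2n + 384n^2 + 512kn^2 − 336n − 448kn + 432k^2 + 576k^3 + 378k + 504k^2    [distributive law]
= −1264kn − 1088k^2n + 384n^2 + 512kn^2 − 336n + 936k^2 + 576k^3 + 378k    [combine like terms]

−1264kn − 1088k^2n + 384n^2 + 512kn^2 − 336n + 936k^2 + 576k^3 + 378k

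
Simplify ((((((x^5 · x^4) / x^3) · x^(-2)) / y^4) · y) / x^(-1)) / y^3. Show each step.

((((((x^5 · x^4) / x^3) · x^(-2)) / y^4) · y) / x^(-1)) / y^3
= (((((x^9 / x^3) · x^(-2)) / y^4) · y) / x^(-1)) / y^3    [product of powers]
= ((((x^6 · x^(-2)) / y^4) · y) / x^(-1)) / y^3    [quotient of powers]
= (((x^4 / y^4) · y) / x^(-1)) / y^3    [product of powers]
= x^5y^(-6)    [quotient of powers; product of powers]

x^5y^(-6)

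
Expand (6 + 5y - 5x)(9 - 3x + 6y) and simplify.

54 - 63x + 81y - 45xy + 30y^2 + 15x^2

(6 + 5y - 5x)(9 - 3x + 6y)
= 54 - 18x + 36y + 45y - 15xy + 30y^2 - 45x + 15x^2 - 30xy    [distributive law]
= 54 - 63x + 81y - 45xy + 30y^2 + 15x^2    [combine like terms]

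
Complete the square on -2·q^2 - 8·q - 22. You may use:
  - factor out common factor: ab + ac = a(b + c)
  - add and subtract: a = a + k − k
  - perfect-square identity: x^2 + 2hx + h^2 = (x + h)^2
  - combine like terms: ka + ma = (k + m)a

-2·q^2 - 8·q - 22
= -2(q^2 + 4·q) - 22    [factor out -2 from the q-terms]
= -2(q^2 + 4·q + 4 - 4) - 22    [add and subtract 4 inside the bracket]
= -2(q + 2)^2 + 8 - 22    [perfect-square identity]
= -2(q + 2)^2 - 14    [combine constants]

-2(q + 2)^2 - 14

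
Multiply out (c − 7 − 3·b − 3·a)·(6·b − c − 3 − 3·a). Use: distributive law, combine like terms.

(c − 7 − 3·b − 3·a)·(6·b − c − 3 − 3·a)
= 6·b·c − c^2 − 3·c − 3·a·c − 42·b + 7·c + 21 + 21·a − 18·b^2 + 3·b·c + 9·b + 9·a·b − 18·a·b + 3·a·c + 9·a + 9·a^2    [distributive law]
= 9·b·c − c^2 + 4·c − 33·b + 21 + 30·a − 18·b^2 − 9·a·b + 9·a^2    [combine like terms]

9·b·c − c^2 + 4·c − 33·b + 21 + 30·a − 18·b^2 − 9·a·b + 9·a^2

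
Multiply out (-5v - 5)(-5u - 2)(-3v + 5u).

-75uv² + 125u²v - 30v² - 25uv + 125u² - 30v + 50u

(-5v - 5)(-5u - 2)(-3v + 5u)
= (25uv + 10v + 25u + 10)(-3v + 5u)    [distributive law]
= -75uv² + 125u²v - 30v² + 50uv - 75uv + 125u² - 30v + 50u    [distributive law]
= -75uv² + 125u²v - 30v² - 25uv + 125u² - 30v + 50u    [combine like terms]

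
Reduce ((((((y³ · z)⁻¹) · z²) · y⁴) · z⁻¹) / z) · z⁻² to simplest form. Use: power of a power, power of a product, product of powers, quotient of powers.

y·z⁻³

((((((y³ · z)⁻¹) · z²) · y⁴) · z⁻¹) / z) · z⁻²
= (((((((y³)⁻¹) · (z⁻¹)) · z²) · y⁴) · z⁻¹) / z) · z⁻²    [power of a product]
= (((((y⁻³ · (z⁻¹)) · z²) · y⁴) · z⁻¹) / z) · z⁻²    [power of a power]
= y·z⁻³    [quotient of powers; product of powers]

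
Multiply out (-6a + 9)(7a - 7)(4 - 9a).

-1113a² + 378a³ + 987a - 252

(-6a + 9)(7a - 7)(4 - 9a)
= (-42a² + 42a + 63a - 63)(4 - 9a)    [distributive law]
= (-42a² + 105a - 63)(4 - 9a)    [combine like terms]
= -168a² + 378a³ + 420a - 945a² - 252 + 567a    [distributive law]
= -1113a² + 378a³ + 987a - 252    [combine like terms]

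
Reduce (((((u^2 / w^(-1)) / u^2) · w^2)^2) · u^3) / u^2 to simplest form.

uw^6

(((((u^2 / w^(-1)) / u^2) · w^2)^2) · u^3) / u^2
= (((((u^2 / w^(-1)) / u^2)^2) · ((w^2)^2)) · u^3) / u^2    [power of a product]
= (((((u^2 / w^(-1))^2) / ((u^2)^2)) · ((w^2)^2)) · u^3) / u^2    [power of a quotient]
= ((((((u^2)^2) / ((w^(-1))^2)) / ((u^2)^2)) · ((w^2)^2)) · u^3) / u^2    [power of a quotient]
= ((((u^4 / ((w^(-1))^2)) / ((u^2)^2)) · ((w^2)^2)) · u^3) / u^2    [power of a power]
= ((((u^4 / w^(-2)) / ((u^2)^2)) · ((w^2)^2)) · u^3) / u^2    [power of a power]
= ((((u^4 / w^(-2)) / u^4) · ((w^2)^2)) · u^3) / u^2    [power of a power]
= ((((u^4 / w^(-2)) / u^4) · w^4) · u^3) / u^2    [power of a power]
= uw^6    [quotient of powers; product of powers]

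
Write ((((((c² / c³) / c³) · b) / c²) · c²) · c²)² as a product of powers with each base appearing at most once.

((((((c² / c³) / c³) · b) / c²) · c²) · c²)²
= ((((((c² / c³) / c³) · b) / c²) · c²)²) · ((c²)²)    [power of a product]
= ((((((c² / c³) / c³) · b) / c²)²) · ((c²)²)) · ((c²)²)    [power of a product]
= ((((((c² / c³) / c³) · b)²) / ((c²)²)) · ((c²)²)) · ((c²)²)    [power of a quotient]
= ((((((c² / c³) / c³)²) · (b²)) / ((c²)²)) · ((c²)²)) · ((c²)²)    [power of a product]
= ((((((c² / c³)²) / ((c³)²)) · (b²)) / ((c²)²)) · ((c²)²)) · ((c²)²)    [power of a quotient]
= (((((((c²)²) / ((c³)²)) / ((c³)²)) · (b²)) / ((c²)²)) · ((c²)²)) · ((c²)²)    [power of a quotient]
= (((((c⁴ / ((c³)²)) / ((c³)²)) · (b²)) / ((c²)²)) · ((c²)²)) · ((c²)²)    [power of a power]
= (((((c⁴ / c⁶) / ((c³)²)) · (b²)) / ((c²)²)) · ((c²)²)) · ((c²)²)    [power of a power]
= ((((c⁻² / ((c³)²)) · (b²)) / ((c²)²)) · ((c²)²)) · ((c²)²)    [quotient of powers]
= ((((c⁻² / c⁶) · (b²)) / ((c²)²)) · ((c²)²)) · ((c²)²)    [power of a power]
= (((c⁻⁸ · (b²)) / ((c²)²)) · ((c²)²)) · ((c²)²)    [quotient of powers]
= (((c⁻⁸ · b²) / c⁴) · ((c²)²)) · ((c²)²)    [power of a power]
= (((c⁻⁸ · b²) / c⁴) · c⁴) · ((c²)²)    [power of a power]
= (((c⁻⁸ · b²) / c⁴) · c⁴) · c⁴    [power of a power]
= b²c⁻⁴    [quotient of powers; product of powers]

b²c⁻⁴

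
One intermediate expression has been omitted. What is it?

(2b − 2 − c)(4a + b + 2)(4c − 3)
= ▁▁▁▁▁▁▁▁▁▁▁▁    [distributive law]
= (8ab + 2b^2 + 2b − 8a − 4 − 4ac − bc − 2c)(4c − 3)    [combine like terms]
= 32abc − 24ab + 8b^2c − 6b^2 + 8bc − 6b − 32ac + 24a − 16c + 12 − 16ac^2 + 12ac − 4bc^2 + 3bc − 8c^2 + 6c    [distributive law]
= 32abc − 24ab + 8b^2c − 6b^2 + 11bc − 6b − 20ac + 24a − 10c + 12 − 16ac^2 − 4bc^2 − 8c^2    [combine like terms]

Applying distributive law to the line above:

(8ab + 2b^2 + 4b − 8a − 2b − 4 − 4ac − bc − 2c)(4c − 3)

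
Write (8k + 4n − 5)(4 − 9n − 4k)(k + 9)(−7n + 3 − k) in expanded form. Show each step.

2119k^2n − 1156k^2 + 140k^3 − 5878kn + 1524k + 652k^2n^2 + 312k^3n + 5333kn^2 + 32k^4 − 4815n^2 + 2907n + 252kn^3 + 2268n^3 − 540

(8k + 4n − 5)(4 − 9n − 4k)(k + 9)(−7n + 3 − k)
= (32k − 72kn − 32k^2 + 16n − 36n^2 − 16kn − 20 + 45n + 20k)(k + 9)(−7n + 3 − k)    [distributive law]
= (52k − 88kn − 32k^2 + 61n − 36n^2 − 20)(k + 9)(−7n + 3 − k)    [combine like terms]
= (52k^2 + 468k − 88k^2n − 792kn − 32k^3 − 288k^2 + 61kn + 549n − 36kn^2 − 324n^2 − 20k − 180)(−7n + 3 − k)    [distributive law]
= (−236k^2 + 448k − 88k^2n − 731kn − 32k^3 + 549n − 36kn^2 − 324n^2 − 180)(−7n + 3 − k)    [combine like terms]
= 1652k^2n − 708k^2 + 236k^3 − 3136kn + 1344k − 448k^2 + 616k^2n^2 − 264k^2n + 88k^3n + 5117kn^2 − 2193kn + 731k^2n + 224k^3n − 96k^3 + 32k^4 − 3843n^2 + 1647n − 549kn + 252kn^3 − 108kn^2 + 36k^2n^2 + 2268n^3 − 972n^2 + 324kn^2 + 1260n − 540 + 180k    [distributive law]
= 2119k^2n − 1156k^2 + 140k^3 − 5878kn + 1524k + 652k^2n^2 + 312k^3n + 5333kn^2 + 32k^4 − 4815n^2 + 2907n + 252kn^3 + 2268n^3 − 540    [combine like terms]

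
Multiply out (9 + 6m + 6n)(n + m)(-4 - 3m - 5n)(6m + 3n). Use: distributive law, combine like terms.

-324mn - 108n^2 - 873m^2n - 774mn^2 - 207n^3 - 216m^2 - 306m^3 - 450m^3n - 666m^2n^2 - 414mn^3 - 108m^4 - 90n^4

(9 + 6m + 6n)(n + m)(-4 - 3m - 5n)(6m + 3n)
= (9n + 9m + 6mn + 6m^2 + 6n^2 + 6mn)(-4 - 3m - 5n)(6m + 3n)    [distributive law]
= (9n + 9m + 12mn + 6m^2 + 6n^2)(-4 - 3m - 5n)(6m + 3n)    [combine like terms]
= (-36n - 27mn - 45n^2 - 36m - 27m^2 - 45mn - 48mn - 36m^2n - 60mn^2 - 24m^2 - 18m^3 - 30m^2n - 24n^2 - 18mn^2 - 30n^3)(6m + 3n)    [distributive law]
= (-36n - 120mn - 69n^2 - 36m - 51m^2 - 66m^2n - 78mn^2 - 18m^3 - 30n^3)(6m + 3n)    [combine like terms]
= -216mn - 108n^2 - 720m^2n - 360mn^2 - 414mn^2 - 207n^3 - 216m^2 - 108mn - 306m^3 - 153m^2n - 396m^3n - 198m^2n^2 - 468m^2n^2 - 234mn^3 - 108m^4 - 54m^3n - 180mn^3 - 90n^4    [distributive law]
= -324mn - 108n^2 - 873m^2n - 774mn^2 - 207n^3 - 216m^2 - 306m^3 - 450m^3n - 666m^2n^2 - 414mn^3 - 108m^4 - 90n^4    [combine like terms]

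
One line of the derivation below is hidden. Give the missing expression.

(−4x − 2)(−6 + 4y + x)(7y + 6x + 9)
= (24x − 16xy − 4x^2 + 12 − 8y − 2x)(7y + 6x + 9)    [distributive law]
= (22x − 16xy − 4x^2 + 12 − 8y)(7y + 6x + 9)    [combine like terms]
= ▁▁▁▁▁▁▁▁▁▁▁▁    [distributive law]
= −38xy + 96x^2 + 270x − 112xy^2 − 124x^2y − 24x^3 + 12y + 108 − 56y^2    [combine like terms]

Applying distributive law to the line above:

154xy + 132x^2 + 198x − 112xy^2 − 96x^2y − 144xy − 28x^2y − 24x^3 − 36x^2 + 84y + 72x + 108 − 56y^2 − 48xy − 72y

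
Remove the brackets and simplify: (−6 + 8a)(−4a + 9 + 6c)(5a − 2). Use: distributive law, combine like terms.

(−6 + 8a)(−4a + 9 + 6c)(5a − 2)
= (24a − 54 − 36c − 32a² + 72a + 48ac)(5a − 2)    [distributive law]
= (96a − 54 − 36c − 32a² + 48ac)(5a − 2)    [combine like terms]
= 480a² − 192a − 270a + 108 − 180ac + 72c − 160a³ + 64a² + 240a²c − 96ac    [distributive law]
= 544a² − 462a + 108 − 276ac + 72c − 160a³ + 240a²c    [combine like terms]

544a² − 462a + 108 − 276ac + 72c − 160a³ + 240a²c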